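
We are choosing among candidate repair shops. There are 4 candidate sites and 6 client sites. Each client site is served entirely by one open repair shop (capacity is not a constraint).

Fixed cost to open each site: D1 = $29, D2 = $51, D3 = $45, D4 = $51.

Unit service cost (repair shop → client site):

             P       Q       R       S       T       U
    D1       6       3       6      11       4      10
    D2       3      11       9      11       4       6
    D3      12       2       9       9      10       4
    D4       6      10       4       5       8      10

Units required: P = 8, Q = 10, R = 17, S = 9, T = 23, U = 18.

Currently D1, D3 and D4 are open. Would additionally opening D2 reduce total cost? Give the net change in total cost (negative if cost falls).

No — net change +27 (cost rises by 27).

Current service cost with {D1, D3, D4}: 345.
Adding D2: each client site re-picks its cheapest; new service cost 321, saving 24.
Extra fixed cost: 51. Net change = 51 − 24 = 27.
(Totals: 470 → 497.)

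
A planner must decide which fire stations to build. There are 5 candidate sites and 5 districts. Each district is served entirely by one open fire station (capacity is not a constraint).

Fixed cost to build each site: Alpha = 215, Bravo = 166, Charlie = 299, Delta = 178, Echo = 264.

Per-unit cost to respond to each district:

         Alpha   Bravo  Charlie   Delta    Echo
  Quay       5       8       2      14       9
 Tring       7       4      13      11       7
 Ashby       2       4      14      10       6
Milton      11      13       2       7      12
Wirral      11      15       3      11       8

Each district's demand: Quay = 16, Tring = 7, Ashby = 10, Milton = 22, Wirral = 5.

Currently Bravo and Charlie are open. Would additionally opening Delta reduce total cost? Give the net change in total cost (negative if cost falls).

No — net change +178 (cost rises by 178).

Current service cost with {Bravo, Charlie}: 159.
Adding Delta: each district re-picks its cheapest; new service cost 159, saving 0.
Extra fixed cost: 178. Net change = 178 − 0 = 178.
(Totals: 624 → 802.)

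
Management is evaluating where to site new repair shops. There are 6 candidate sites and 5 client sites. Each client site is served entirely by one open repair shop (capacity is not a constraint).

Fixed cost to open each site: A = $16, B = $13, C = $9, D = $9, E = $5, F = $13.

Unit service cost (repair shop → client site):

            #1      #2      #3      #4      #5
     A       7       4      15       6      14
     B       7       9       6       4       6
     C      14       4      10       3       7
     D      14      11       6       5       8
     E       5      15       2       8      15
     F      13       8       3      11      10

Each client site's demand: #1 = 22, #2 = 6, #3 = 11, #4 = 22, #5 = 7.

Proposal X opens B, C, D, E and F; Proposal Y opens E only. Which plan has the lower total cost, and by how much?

Proposal X: {B, C, D, E, F}: #1→E 5·22=110, #2→C 4·6=24, #3→E 2·11=22, #4→C 3·22=66, #5→B 6·7=42. Service 264; fixed 49; total 313.
Proposal Y: {E}: #1→E 5·22=110, #2→E 15·6=90, #3→E 2·11=22, #4→E 8·22=176, #5→E 15·7=105. Service 503; fixed 5; total 508.
Difference: |313 − 508| = 195.

Proposal X is cheaper by 195.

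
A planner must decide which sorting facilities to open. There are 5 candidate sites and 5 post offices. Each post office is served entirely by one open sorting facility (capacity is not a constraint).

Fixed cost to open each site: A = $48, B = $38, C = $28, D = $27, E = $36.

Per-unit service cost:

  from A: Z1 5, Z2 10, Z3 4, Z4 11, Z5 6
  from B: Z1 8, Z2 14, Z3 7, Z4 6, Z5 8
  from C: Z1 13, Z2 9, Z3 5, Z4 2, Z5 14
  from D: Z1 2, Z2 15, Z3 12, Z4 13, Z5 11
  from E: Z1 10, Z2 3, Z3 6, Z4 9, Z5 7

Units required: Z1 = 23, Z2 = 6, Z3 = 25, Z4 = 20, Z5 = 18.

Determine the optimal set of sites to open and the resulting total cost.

Open C, D and E; minimum total cost 446.

For any fixed open set, each post office goes to its cheapest open site; total = fixed + service.
{C, D, E}: Z1→D 2·23=46, Z2→E 3·6=18, Z3→C 5·25=125, Z4→C 2·20=40, Z5→E 7·18=126. Service 355; fixed 91; total 446.
{A, C, D}: Z1→D 2·23=46, Z2→C 9·6=54, Z3→A 4·25=100, Z4→C 2·20=40, Z5→A 6·18=108. Service 348; fixed 103; total 451.
{A, C, D, E}: service 312 + fixed 139 = 451
{A, B, C, D, E}: service 312 + fixed 177 = 489
No other subset beats 446.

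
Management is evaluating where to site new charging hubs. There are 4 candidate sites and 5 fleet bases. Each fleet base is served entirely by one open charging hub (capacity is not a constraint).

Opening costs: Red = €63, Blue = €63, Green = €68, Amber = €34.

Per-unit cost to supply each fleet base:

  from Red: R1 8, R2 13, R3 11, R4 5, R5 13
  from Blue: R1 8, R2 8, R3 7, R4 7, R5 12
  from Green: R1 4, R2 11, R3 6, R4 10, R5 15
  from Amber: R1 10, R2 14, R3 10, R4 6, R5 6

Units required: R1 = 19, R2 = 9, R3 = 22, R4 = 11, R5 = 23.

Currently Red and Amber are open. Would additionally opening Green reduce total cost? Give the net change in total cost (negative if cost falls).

Current service cost with {Red, Amber}: 682.
Adding Green: each fleet base re-picks its cheapest; new service cost 500, saving 182.
Extra fixed cost: 68. Net change = 68 − 182 = -114.
(Totals: 779 → 665.)

Yes — net change −114 (cost falls by 114).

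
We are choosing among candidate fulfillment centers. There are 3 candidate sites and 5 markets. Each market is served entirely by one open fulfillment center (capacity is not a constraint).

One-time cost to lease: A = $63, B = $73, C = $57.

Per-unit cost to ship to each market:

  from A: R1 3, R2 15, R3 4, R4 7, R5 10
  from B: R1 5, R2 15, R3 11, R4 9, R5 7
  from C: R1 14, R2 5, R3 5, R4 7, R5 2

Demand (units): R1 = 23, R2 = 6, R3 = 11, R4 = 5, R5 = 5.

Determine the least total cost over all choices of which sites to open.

Minimum total cost: 308

For any fixed open set, each market goes to its cheapest open site; total = fixed + service.
{A, C}: R1→A 3·23=69, R2→C 5·6=30, R3→A 4·11=44, R4→A 7·5=35, R5→C 2·5=10. Service 188; fixed 120; total 308.
{A}: service 288 + fixed 63 = 351
{B, C}: R1→B 5·23=115, R2→C 5·6=30, R3→C 5·11=55, R4→C 7·5=35, R5→C 2·5=10. Service 245; fixed 130; total 375.
{A, B, C}: service 188 + fixed 193 = 381
No other subset beats 308.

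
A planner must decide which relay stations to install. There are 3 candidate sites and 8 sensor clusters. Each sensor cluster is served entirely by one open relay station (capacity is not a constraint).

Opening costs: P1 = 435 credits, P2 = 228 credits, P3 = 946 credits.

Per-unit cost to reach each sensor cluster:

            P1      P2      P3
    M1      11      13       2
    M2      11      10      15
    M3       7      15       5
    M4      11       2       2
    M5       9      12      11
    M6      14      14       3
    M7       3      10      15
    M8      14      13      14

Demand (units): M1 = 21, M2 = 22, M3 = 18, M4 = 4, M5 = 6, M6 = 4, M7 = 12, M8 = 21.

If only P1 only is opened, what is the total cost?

Each sensor cluster is assigned to its cheapest site among the open ones.
{P1}: M1→P1 11·21=231, M2→P1 11·22=242, M3→P1 7·18=126, M4→P1 11·4=44, M5→P1 9·6=54, M6→P1 14·4=56, M7→P1 3·12=36, M8→P1 14·21=294. Service 1083; fixed 435; total 1518.

Total cost: 1518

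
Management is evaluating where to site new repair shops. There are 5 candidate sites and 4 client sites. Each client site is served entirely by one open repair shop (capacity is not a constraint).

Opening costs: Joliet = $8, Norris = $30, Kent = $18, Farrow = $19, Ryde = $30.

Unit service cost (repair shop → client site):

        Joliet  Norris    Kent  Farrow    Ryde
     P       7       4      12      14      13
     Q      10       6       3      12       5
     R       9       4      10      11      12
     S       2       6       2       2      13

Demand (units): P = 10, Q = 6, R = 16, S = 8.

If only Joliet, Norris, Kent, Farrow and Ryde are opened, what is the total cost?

Each client site is assigned to its cheapest site among the open ones.
{Joliet, Norris, Kent, Farrow, Ryde}: P→Norris 4·10=40, Q→Kent 3·6=18, R→Norris 4·16=64, S→Joliet 2·8=16. Service 138; fixed 105; total 243.

Total cost: 243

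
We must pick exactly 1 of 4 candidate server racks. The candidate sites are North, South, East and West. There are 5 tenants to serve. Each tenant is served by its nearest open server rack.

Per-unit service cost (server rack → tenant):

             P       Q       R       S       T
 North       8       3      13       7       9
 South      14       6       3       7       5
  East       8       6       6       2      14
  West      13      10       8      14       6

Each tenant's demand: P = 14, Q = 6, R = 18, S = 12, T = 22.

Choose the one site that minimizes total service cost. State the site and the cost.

Choose South only; total service cost 480.

With exactly 1 open, each tenant uses its cheapest among the chosen.
{South}: P→South 14·14=196, Q→South 6·6=36, R→South 3·18=54, S→South 7·12=84, T→South 5·22=110. Service cost 480.
{East}: service cost 588
{North}: service cost 646
Among all 4 size-1 choices, {South} is lowest.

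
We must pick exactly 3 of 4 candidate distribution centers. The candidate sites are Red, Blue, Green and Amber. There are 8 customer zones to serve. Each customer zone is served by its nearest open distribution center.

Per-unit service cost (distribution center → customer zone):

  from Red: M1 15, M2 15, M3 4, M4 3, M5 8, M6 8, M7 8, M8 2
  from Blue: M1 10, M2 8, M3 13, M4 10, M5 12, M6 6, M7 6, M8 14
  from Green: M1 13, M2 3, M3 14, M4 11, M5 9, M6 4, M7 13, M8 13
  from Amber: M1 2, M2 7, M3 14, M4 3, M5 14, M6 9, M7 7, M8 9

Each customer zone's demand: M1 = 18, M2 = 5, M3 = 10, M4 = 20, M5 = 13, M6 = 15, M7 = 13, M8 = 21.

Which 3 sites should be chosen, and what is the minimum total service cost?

Choose Red, Green and Amber; total service cost 448.

With exactly 3 open, each customer zone uses its cheapest among the chosen.
{Red, Green, Amber}: M1→Amber 2·18=36, M2→Green 3·5=15, M3→Red 4·10=40, M4→Red 3·20=60, M5→Red 8·13=104, M6→Green 4·15=60, M7→Amber 7·13=91, M8→Red 2·21=42. Service cost 448.
{Red, Blue, Amber}: service cost 485
{Red, Blue, Green}: service cost 579
Among all 4 size-3 choices, {Red, Green, Amber} is lowest.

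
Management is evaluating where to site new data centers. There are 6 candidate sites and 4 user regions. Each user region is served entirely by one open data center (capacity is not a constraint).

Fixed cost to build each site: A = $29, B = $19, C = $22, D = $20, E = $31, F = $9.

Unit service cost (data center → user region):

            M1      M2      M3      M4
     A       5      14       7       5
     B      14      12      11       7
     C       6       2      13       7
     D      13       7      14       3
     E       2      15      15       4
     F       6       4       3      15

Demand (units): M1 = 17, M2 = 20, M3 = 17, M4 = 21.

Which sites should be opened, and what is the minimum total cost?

Open C, D, E and F; minimum total cost 270.

For any fixed open set, each user region goes to its cheapest open site; total = fixed + service.
{C, D, E, F}: M1→E 2·17=34, M2→C 2·20=40, M3→F 3·17=51, M4→D 3·21=63. Service 188; fixed 82; total 270.
{C, E, F}: service 209 + fixed 62 = 271
{D, E, F}: M1→E 2·17=34, M2→F 4·20=80, M3→F 3·17=51, M4→D 3·21=63. Service 228; fixed 60; total 288.
{A, B, C, D, E, F}: service 188 + fixed 130 = 318
No other subset beats 270.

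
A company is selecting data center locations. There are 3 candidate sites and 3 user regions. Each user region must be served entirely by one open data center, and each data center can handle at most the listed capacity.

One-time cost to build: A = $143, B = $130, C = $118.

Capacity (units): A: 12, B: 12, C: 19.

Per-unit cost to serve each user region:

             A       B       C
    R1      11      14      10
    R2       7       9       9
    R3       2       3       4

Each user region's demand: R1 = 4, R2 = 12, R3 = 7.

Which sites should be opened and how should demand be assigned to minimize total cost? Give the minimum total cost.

Open {A, C}: R1→C 10·4=40, R2→A 7·12=84, R3→C 4·7=28.
Loads: A carries 12/12, C carries 11/19. Service 152; fixed 261; total 413.
Next best feasible plan costs 417.

Minimum total cost: 413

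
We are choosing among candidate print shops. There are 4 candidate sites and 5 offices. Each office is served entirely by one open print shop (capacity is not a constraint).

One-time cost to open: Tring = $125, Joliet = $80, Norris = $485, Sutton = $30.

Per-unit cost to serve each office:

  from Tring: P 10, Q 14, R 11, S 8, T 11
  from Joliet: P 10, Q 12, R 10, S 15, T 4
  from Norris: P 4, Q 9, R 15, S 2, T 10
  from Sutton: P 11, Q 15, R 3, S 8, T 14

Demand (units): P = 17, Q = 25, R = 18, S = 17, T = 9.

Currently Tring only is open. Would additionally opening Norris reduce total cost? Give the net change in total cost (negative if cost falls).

No — net change +147 (cost rises by 147).

Current service cost with {Tring}: 953.
Adding Norris: each office re-picks its cheapest; new service cost 615, saving 338.
Extra fixed cost: 485. Net change = 485 − 338 = 147.
(Totals: 1078 → 1225.)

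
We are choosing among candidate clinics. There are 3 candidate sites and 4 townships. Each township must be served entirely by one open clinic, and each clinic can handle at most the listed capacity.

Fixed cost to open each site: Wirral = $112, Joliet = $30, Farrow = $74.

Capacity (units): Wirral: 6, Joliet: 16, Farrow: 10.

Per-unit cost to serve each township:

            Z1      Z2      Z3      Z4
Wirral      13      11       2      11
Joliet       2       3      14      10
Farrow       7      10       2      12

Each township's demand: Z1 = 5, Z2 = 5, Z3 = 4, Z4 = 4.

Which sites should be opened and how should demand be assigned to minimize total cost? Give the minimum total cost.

Open {Joliet, Farrow}: Z1→Joliet 2·5=10, Z2→Joliet 3·5=15, Z3→Farrow 2·4=8, Z4→Joliet 10·4=40.
Loads: Joliet carries 14/16, Farrow carries 4/10. Service 73; fixed 104; total 177.
Next best feasible plan costs 185.

Minimum total cost: 177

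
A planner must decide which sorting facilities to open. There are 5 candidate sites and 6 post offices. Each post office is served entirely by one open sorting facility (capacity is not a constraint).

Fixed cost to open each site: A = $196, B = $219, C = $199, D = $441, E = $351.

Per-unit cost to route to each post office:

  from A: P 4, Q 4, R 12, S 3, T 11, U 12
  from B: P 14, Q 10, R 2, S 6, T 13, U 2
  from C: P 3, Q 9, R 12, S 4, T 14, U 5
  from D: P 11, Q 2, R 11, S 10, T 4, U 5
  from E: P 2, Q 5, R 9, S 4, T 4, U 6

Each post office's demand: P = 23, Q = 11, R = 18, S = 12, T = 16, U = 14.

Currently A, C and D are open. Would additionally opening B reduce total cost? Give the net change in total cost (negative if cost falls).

Current service cost with {A, C, D}: 459.
Adding B: each post office re-picks its cheapest; new service cost 255, saving 204.
Extra fixed cost: 219. Net change = 219 − 204 = 15.
(Totals: 1295 → 1310.)

No — net change +15 (cost rises by 15).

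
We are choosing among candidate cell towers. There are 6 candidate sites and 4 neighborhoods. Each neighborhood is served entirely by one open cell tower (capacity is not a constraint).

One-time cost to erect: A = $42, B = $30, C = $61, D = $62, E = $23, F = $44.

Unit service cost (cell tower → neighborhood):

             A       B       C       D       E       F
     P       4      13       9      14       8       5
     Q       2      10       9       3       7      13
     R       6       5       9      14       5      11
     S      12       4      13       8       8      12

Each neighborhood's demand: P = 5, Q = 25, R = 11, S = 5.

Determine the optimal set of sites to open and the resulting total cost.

For any fixed open set, each neighborhood goes to its cheapest open site; total = fixed + service.
{A, B}: P→A 4·5=20, Q→A 2·25=50, R→B 5·11=55, S→B 4·5=20. Service 145; fixed 72; total 217.
{A, E}: P→A 4·5=20, Q→A 2·25=50, R→E 5·11=55, S→E 8·5=40. Service 165; fixed 65; total 230.
{A}: P→A 4·5=20, Q→A 2·25=50, R→A 6·11=66, S→A 12·5=60. Service 196; fixed 42; total 238.
{A, B, C, D, E, F}: P→A 4·5=20, Q→A 2·25=50, R→B 5·11=55, S→B 4·5=20. Service 145; fixed 262; total 407.
No other subset beats 217.

Open A and B; minimum total cost 217.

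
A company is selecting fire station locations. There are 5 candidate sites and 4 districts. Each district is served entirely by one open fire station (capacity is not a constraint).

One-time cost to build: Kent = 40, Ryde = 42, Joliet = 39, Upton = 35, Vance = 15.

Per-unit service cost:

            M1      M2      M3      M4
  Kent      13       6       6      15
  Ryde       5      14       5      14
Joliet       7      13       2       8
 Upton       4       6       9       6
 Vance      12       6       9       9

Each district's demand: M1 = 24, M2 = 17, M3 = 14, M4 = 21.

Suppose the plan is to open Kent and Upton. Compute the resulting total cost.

Total cost: 483

Each district is assigned to its cheapest site among the open ones.
{Kent, Upton}: M1→Upton 4·24=96, M2→Kent 6·17=102, M3→Kent 6·14=84, M4→Upton 6·21=126. Service 408; fixed 75; total 483.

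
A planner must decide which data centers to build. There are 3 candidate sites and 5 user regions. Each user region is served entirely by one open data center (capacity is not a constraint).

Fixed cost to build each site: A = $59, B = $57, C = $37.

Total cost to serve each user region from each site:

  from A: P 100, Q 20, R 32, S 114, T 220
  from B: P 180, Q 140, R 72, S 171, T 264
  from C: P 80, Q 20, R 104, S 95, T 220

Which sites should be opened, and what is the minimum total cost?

For any fixed open set, each user region goes to its cheapest open site; total = fixed + service.
{A, C}: P→C 80, Q→A 20, R→A 32, S→C 95, T→A 220. Service 447; fixed 96; total 543.
{A}: service 486 + fixed 59 = 545
{C}: service 519 + fixed 37 = 556
{A, B, C}: service 447 + fixed 153 = 600
No other subset beats 543.

Open A and C; minimum total cost 543.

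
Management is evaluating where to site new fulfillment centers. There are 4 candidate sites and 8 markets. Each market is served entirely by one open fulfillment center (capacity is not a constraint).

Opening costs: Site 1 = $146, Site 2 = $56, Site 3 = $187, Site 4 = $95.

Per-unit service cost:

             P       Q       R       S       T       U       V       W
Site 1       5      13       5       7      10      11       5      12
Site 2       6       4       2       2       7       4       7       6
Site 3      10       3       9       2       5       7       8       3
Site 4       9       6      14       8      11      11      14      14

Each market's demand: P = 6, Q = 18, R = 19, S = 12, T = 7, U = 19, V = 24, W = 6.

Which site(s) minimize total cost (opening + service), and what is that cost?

Open Site 2 only; minimum total cost 555.

For any fixed open set, each market goes to its cheapest open site; total = fixed + service.
{Site 2}: P→Site 2 6·6=36, Q→Site 2 4·18=72, R→Site 2 2·19=38, S→Site 2 2·12=24, T→Site 2 7·7=49, U→Site 2 4·19=76, V→Site 2 7·24=168, W→Site 2 6·6=36. Service 499; fixed 56; total 555.
{Site 1, Site 2}: P→Site 1 5·6=30, Q→Site 2 4·18=72, R→Site 2 2·19=38, S→Site 2 2·12=24, T→Site 2 7·7=49, U→Site 2 4·19=76, V→Site 1 5·24=120, W→Site 2 6·6=36. Service 445; fixed 202; total 647.
{Site 2, Site 4}: P→Site 2 6·6=36, Q→Site 2 4·18=72, R→Site 2 2·19=38, S→Site 2 2·12=24, T→Site 2 7·7=49, U→Site 2 4·19=76, V→Site 2 7·24=168, W→Site 2 6·6=36. Service 499; fixed 151; total 650.
{Site 1, Site 2, Site 3, Site 4}: service 395 + fixed 484 = 879
No other subset beats 555.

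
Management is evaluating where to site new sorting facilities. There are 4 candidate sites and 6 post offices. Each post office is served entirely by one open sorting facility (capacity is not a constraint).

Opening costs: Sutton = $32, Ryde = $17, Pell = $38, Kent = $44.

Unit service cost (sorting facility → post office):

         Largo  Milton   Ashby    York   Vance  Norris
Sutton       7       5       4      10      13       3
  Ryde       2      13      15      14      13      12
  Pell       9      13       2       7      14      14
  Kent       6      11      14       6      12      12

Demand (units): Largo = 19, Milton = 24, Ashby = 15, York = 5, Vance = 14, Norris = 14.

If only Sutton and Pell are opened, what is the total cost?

Each post office is assigned to its cheapest site among the open ones.
{Sutton, Pell}: Largo→Sutton 7·19=133, Milton→Sutton 5·24=120, Ashby→Pell 2·15=30, York→Pell 7·5=35, Vance→Sutton 13·14=182, Norris→Sutton 3·14=42. Service 542; fixed 70; total 612.

Total cost: 612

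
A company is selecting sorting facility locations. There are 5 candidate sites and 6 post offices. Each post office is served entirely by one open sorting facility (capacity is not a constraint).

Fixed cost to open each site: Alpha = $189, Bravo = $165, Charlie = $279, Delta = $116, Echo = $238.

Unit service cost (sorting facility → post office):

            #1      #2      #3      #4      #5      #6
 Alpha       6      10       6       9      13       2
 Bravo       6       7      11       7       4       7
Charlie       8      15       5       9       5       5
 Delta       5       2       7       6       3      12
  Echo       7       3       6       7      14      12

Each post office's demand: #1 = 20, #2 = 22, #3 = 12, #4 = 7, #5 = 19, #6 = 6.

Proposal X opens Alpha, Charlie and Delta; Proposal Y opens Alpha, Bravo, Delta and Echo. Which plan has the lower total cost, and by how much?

Proposal X: {Alpha, Charlie, Delta}: #1→Delta 5·20=100, #2→Delta 2·22=44, #3→Charlie 5·12=60, #4→Delta 6·7=42, #5→Delta 3·19=57, #6→Alpha 2·6=12. Service 315; fixed 584; total 899.
Proposal Y: {Alpha, Bravo, Delta, Echo}: #1→Delta 5·20=100, #2→Delta 2·22=44, #3→Alpha 6·12=72, #4→Delta 6·7=42, #5→Delta 3·19=57, #6→Alpha 2·6=12. Service 327; fixed 708; total 1035.
Difference: |899 − 1035| = 136.

Proposal X is cheaper by 136.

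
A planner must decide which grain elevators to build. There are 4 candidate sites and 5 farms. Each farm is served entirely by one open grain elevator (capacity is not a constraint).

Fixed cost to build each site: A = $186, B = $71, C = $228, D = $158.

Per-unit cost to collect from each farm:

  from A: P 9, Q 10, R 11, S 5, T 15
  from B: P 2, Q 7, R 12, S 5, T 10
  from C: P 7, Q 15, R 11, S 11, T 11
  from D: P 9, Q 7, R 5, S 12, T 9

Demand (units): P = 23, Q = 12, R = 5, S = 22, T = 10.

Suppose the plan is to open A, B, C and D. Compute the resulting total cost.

Total cost: 998

Each farm is assigned to its cheapest site among the open ones.
{A, B, C, D}: P→B 2·23=46, Q→B 7·12=84, R→D 5·5=25, S→A 5·22=110, T→D 9·10=90. Service 355; fixed 643; total 998.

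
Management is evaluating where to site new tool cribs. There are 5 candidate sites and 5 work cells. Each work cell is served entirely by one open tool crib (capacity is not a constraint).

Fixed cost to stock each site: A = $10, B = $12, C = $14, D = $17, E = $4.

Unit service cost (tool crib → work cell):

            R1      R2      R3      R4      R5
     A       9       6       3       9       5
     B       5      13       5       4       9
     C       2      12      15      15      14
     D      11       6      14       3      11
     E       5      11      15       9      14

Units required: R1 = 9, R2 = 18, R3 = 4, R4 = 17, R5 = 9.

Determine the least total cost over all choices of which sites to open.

For any fixed open set, each work cell goes to its cheapest open site; total = fixed + service.
{A, C, D}: R1→C 2·9=18, R2→A 6·18=108, R3→A 3·4=12, R4→D 3·17=51, R5→A 5·9=45. Service 234; fixed 41; total 275.
{A, C, D, E}: R1→C 2·9=18, R2→A 6·18=108, R3→A 3·4=12, R4→D 3·17=51, R5→A 5·9=45. Service 234; fixed 45; total 279.
{A, B, C}: service 251 + fixed 36 = 287
{A, B, C, D, E}: R1→C 2·9=18, R2→A 6·18=108, R3→A 3·4=12, R4→D 3·17=51, R5→A 5·9=45. Service 234; fixed 57; total 291.
No other subset beats 275.

Minimum total cost: 275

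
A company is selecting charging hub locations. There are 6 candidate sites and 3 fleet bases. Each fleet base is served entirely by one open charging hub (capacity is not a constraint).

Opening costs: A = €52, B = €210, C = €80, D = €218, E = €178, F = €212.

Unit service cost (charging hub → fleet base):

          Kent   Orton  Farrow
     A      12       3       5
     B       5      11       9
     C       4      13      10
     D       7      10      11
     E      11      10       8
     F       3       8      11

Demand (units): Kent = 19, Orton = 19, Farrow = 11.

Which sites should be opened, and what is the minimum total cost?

For any fixed open set, each fleet base goes to its cheapest open site; total = fixed + service.
{A, C}: Kent→C 4·19=76, Orton→A 3·19=57, Farrow→A 5·11=55. Service 188; fixed 132; total 320.
{A}: Kent→A 12·19=228, Orton→A 3·19=57, Farrow→A 5·11=55. Service 340; fixed 52; total 392.
{A, F}: Kent→F 3·19=57, Orton→A 3·19=57, Farrow→A 5·11=55. Service 169; fixed 264; total 433.
{A, B, C, D, E, F}: service 169 + fixed 950 = 1119
No other subset beats 320.

Open A and C; minimum total cost 320.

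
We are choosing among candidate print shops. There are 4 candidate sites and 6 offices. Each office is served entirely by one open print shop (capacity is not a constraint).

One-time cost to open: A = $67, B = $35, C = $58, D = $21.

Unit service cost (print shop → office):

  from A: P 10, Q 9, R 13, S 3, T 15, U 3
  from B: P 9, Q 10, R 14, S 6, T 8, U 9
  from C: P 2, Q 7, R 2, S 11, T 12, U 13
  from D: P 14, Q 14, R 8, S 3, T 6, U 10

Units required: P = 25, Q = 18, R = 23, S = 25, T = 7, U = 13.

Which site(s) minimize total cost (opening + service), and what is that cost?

For any fixed open set, each office goes to its cheapest open site; total = fixed + service.
{A, C, D}: P→C 2·25=50, Q→C 7·18=126, R→C 2·23=46, S→A 3·25=75, T→D 6·7=42, U→A 3·13=39. Service 378; fixed 146; total 524.
{A, C}: service 420 + fixed 125 = 545
{C, D}: P→C 2·25=50, Q→C 7·18=126, R→C 2·23=46, S→D 3·25=75, T→D 6·7=42, U→D 10·13=130. Service 469; fixed 79; total 548.
{A, B, C, D}: P→C 2·25=50, Q→C 7·18=126, R→C 2·23=46, S→A 3·25=75, T→D 6·7=42, U→A 3·13=39. Service 378; fixed 181; total 559.
No other subset beats 524.

Open A, C and D; minimum total cost 524.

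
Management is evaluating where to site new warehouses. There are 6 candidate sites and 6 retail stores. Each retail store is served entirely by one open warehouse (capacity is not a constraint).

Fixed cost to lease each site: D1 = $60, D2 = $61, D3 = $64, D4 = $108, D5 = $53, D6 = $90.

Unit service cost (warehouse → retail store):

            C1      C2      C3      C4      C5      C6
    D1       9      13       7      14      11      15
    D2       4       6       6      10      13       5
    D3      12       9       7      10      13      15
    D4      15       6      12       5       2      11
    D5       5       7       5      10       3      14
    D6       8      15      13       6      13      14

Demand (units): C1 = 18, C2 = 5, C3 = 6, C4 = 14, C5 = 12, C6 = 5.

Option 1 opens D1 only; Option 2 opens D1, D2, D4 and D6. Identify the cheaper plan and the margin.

Option 2 is cheaper by 156.

Option 1: {D1}: C1→D1 9·18=162, C2→D1 13·5=65, C3→D1 7·6=42, C4→D1 14·14=196, C5→D1 11·12=132, C6→D1 15·5=75. Service 672; fixed 60; total 732.
Option 2: {D1, D2, D4, D6}: C1→D2 4·18=72, C2→D2 6·5=30, C3→D2 6·6=36, C4→D4 5·14=70, C5→D4 2·12=24, C6→D2 5·5=25. Service 257; fixed 319; total 576.
Difference: |732 − 576| = 156.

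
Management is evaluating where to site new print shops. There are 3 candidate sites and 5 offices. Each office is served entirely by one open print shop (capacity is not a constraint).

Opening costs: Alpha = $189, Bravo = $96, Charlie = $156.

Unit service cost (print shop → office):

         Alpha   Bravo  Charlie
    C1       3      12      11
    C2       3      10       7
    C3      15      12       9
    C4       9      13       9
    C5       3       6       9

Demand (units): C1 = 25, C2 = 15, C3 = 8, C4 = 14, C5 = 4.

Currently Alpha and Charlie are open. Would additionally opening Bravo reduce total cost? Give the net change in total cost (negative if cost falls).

Current service cost with {Alpha, Charlie}: 330.
Adding Bravo: each office re-picks its cheapest; new service cost 330, saving 0.
Extra fixed cost: 96. Net change = 96 − 0 = 96.
(Totals: 675 → 771.)

No — net change +96 (cost rises by 96).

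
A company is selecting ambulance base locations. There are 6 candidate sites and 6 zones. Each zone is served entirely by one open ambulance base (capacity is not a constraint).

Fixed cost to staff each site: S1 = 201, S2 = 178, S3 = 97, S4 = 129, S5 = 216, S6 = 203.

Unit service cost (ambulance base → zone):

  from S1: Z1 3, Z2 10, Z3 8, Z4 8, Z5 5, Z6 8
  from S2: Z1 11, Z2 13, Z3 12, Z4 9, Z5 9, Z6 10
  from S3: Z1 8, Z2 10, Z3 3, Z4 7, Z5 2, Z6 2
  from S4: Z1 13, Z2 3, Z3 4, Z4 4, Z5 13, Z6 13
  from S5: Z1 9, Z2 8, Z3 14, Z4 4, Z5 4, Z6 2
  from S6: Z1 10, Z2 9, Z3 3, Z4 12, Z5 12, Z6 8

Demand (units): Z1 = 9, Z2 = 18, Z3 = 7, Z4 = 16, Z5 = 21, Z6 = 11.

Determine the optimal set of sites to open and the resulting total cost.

For any fixed open set, each zone goes to its cheapest open site; total = fixed + service.
{S3, S4}: Z1→S3 8·9=72, Z2→S4 3·18=54, Z3→S3 3·7=21, Z4→S4 4·16=64, Z5→S3 2·21=42, Z6→S3 2·11=22. Service 275; fixed 226; total 501.
{S3}: Z1→S3 8·9=72, Z2→S3 10·18=180, Z3→S3 3·7=21, Z4→S3 7·16=112, Z5→S3 2·21=42, Z6→S3 2·11=22. Service 449; fixed 97; total 546.
{S1, S3, S4}: Z1→S1 3·9=27, Z2→S4 3·18=54, Z3→S3 3·7=21, Z4→S4 4·16=64, Z5→S3 2·21=42, Z6→S3 2·11=22. Service 230; fixed 427; total 657.
{S1, S2, S3, S4, S5, S6}: Z1→S1 3·9=27, Z2→S4 3·18=54, Z3→S3 3·7=21, Z4→S4 4·16=64, Z5→S3 2·21=42, Z6→S3 2·11=22. Service 230; fixed 1024; total 1254.
No other subset beats 501.

Open S3 and S4; minimum total cost 501.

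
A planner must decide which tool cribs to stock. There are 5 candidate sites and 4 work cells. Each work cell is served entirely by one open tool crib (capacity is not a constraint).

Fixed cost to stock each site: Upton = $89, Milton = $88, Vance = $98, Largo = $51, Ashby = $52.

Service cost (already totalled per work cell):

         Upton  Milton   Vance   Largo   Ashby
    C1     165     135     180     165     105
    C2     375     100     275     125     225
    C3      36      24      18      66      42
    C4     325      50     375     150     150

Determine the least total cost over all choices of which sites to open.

For any fixed open set, each work cell goes to its cheapest open site; total = fixed + service.
{Milton}: C1→Milton 135, C2→Milton 100, C3→Milton 24, C4→Milton 50. Service 309; fixed 88; total 397.
{Milton, Ashby}: C1→Ashby 105, C2→Milton 100, C3→Milton 24, C4→Milton 50. Service 279; fixed 140; total 419.
{Milton, Largo}: C1→Milton 135, C2→Milton 100, C3→Milton 24, C4→Milton 50. Service 309; fixed 139; total 448.
{Upton, Milton, Vance, Largo, Ashby}: service 273 + fixed 378 = 651
No other subset beats 397.

Minimum total cost: 397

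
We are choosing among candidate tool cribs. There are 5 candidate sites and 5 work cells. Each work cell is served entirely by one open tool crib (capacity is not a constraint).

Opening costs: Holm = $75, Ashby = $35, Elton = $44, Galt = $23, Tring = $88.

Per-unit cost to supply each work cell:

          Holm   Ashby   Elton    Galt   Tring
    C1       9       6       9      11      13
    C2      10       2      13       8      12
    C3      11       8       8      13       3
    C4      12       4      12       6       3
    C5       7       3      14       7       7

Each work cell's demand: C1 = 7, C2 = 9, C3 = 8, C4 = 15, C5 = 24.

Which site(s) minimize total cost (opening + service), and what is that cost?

Open Ashby only; minimum total cost 291.

For any fixed open set, each work cell goes to its cheapest open site; total = fixed + service.
{Ashby}: C1→Ashby 6·7=42, C2→Ashby 2·9=18, C3→Ashby 8·8=64, C4→Ashby 4·15=60, C5→Ashby 3·24=72. Service 256; fixed 35; total 291.
{Ashby, Galt}: service 256 + fixed 58 = 314
{Ashby, Tring}: service 201 + fixed 123 = 324
{Holm, Ashby, Elton, Galt, Tring}: C1→Ashby 6·7=42, C2→Ashby 2·9=18, C3→Tring 3·8=24, C4→Tring 3·15=45, C5→Ashby 3·24=72. Service 201; fixed 265; total 466.
No other subset beats 291.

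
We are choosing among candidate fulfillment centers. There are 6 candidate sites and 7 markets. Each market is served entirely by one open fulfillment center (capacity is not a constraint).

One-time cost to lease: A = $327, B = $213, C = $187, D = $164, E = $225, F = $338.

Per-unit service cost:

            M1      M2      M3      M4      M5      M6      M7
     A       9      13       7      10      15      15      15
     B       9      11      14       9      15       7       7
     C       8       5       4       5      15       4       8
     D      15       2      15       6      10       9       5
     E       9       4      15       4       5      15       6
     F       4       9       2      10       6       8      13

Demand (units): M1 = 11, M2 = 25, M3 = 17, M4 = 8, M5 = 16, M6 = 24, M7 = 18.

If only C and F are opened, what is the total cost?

Each market is assigned to its cheapest site among the open ones.
{C, F}: M1→F 4·11=44, M2→C 5·25=125, M3→F 2·17=34, M4→C 5·8=40, M5→F 6·16=96, M6→C 4·24=96, M7→C 8·18=144. Service 579; fixed 525; total 1104.

Total cost: 1104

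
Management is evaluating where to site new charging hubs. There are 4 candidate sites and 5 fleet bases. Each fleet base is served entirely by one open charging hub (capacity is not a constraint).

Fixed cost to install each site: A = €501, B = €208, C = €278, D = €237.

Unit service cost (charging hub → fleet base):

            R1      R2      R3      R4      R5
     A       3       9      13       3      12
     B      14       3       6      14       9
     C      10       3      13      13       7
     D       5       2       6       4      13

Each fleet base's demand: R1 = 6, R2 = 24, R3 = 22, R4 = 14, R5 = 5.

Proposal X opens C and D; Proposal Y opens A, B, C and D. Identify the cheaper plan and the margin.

Proposal X: {C, D}: R1→D 5·6=30, R2→D 2·24=48, R3→D 6·22=132, R4→D 4·14=56, R5→C 7·5=35. Service 301; fixed 515; total 816.
Proposal Y: {A, B, C, D}: R1→A 3·6=18, R2→D 2·24=48, R3→B 6·22=132, R4→A 3·14=42, R5→C 7·5=35. Service 275; fixed 1224; total 1499.
Difference: |816 − 1499| = 683.

Proposal X is cheaper by 683.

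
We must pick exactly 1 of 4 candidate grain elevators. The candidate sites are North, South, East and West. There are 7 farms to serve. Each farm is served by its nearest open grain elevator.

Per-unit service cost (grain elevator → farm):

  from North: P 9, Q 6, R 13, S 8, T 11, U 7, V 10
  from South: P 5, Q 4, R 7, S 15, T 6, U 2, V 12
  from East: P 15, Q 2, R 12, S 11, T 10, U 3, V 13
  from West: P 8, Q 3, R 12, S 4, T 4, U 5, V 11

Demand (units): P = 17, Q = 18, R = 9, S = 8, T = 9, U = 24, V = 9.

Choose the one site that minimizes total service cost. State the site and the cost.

Choose South only; total service cost 550.

With exactly 1 open, each farm uses its cheapest among the chosen.
{South}: P→South 5·17=85, Q→South 4·18=72, R→South 7·9=63, S→South 15·8=120, T→South 6·9=54, U→South 2·24=48, V→South 12·9=108. Service cost 550.
{West}: service cost 585
{East}: service cost 766
Among all 4 size-1 choices, {South} is lowest.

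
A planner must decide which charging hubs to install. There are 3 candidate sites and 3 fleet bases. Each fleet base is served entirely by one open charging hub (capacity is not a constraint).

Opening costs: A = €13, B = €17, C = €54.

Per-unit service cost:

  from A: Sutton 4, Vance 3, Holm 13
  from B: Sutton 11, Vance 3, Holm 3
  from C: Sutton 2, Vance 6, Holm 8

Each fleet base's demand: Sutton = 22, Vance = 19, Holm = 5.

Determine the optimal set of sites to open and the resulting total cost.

Open B and C; minimum total cost 187.

For any fixed open set, each fleet base goes to its cheapest open site; total = fixed + service.
{B, C}: Sutton→C 2·22=44, Vance→B 3·19=57, Holm→B 3·5=15. Service 116; fixed 71; total 187.
{A, B}: service 160 + fixed 30 = 190
{A, B, C}: Sutton→C 2·22=44, Vance→A 3·19=57, Holm→B 3·5=15. Service 116; fixed 84; total 200.
{A}: Sutton→A 4·22=88, Vance→A 3·19=57, Holm→A 13·5=65. Service 210; fixed 13; total 223.
(All 7 nonempty subsets were checked; B and C is lowest.)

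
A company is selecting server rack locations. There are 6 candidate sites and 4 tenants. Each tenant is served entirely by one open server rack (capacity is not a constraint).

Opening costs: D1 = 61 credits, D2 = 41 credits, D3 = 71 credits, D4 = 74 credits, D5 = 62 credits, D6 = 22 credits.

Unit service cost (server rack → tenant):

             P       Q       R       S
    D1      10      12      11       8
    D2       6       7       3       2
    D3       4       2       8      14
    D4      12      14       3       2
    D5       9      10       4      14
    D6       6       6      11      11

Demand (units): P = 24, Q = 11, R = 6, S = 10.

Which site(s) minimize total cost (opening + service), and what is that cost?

Open D2 and D3; minimum total cost 268.

For any fixed open set, each tenant goes to its cheapest open site; total = fixed + service.
{D2, D3}: P→D3 4·24=96, Q→D3 2·11=22, R→D2 3·6=18, S→D2 2·10=20. Service 156; fixed 112; total 268.
{D2, D3, D6}: P→D3 4·24=96, Q→D3 2·11=22, R→D2 3·6=18, S→D2 2·10=20. Service 156; fixed 134; total 290.
{D2}: service 259 + fixed 41 = 300
{D1, D2, D3, D4, D5, D6}: service 156 + fixed 331 = 487
No other subset beats 268.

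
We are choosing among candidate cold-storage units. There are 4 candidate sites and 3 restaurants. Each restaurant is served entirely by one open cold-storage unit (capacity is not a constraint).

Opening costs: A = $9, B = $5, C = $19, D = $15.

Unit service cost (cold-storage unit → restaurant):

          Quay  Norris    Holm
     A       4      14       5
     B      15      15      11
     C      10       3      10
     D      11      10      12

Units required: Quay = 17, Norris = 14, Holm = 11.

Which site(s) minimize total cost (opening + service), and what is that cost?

For any fixed open set, each restaurant goes to its cheapest open site; total = fixed + service.
{A, C}: Quay→A 4·17=68, Norris→C 3·14=42, Holm→A 5·11=55. Service 165; fixed 28; total 193.
{A, B, C}: service 165 + fixed 33 = 198
{A, C, D}: service 165 + fixed 43 = 208
{A, B, C, D}: service 165 + fixed 48 = 213
No other subset beats 193.

Open A and C; minimum total cost 193.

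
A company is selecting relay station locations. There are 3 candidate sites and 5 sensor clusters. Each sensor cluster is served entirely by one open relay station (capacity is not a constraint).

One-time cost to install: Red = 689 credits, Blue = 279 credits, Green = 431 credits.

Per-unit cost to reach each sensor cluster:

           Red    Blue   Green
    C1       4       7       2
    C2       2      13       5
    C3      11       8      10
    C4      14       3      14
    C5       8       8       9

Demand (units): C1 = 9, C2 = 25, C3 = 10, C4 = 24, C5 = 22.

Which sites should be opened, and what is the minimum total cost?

For any fixed open set, each sensor cluster goes to its cheapest open site; total = fixed + service.
{Blue}: C1→Blue 7·9=63, C2→Blue 13·25=325, C3→Blue 8·10=80, C4→Blue 3·24=72, C5→Blue 8·22=176. Service 716; fixed 279; total 995.
{Blue, Green}: service 471 + fixed 710 = 1181
{Green}: C1→Green 2·9=18, C2→Green 5·25=125, C3→Green 10·10=100, C4→Green 14·24=336, C5→Green 9·22=198. Service 777; fixed 431; total 1208.
{Red, Blue, Green}: C1→Green 2·9=18, C2→Red 2·25=50, C3→Blue 8·10=80, C4→Blue 3·24=72, C5→Red 8·22=176. Service 396; fixed 1399; total 1795.
No other subset beats 995.

Open Blue only; minimum total cost 995.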